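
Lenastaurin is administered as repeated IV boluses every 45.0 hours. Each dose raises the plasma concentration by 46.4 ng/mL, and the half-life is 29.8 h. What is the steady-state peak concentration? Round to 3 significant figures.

k = ln 2 / 29.8 = 0.02326 h⁻¹
Fraction remaining after one interval: e^(−kτ) = e^(−0.02326 × 45.0) = 0.3511
R = 1 / (1 − 0.3511) = 1.541
Css,max = 46.4 × 1.541 ≈ 71.5 ng/mL

71.5 ng/mL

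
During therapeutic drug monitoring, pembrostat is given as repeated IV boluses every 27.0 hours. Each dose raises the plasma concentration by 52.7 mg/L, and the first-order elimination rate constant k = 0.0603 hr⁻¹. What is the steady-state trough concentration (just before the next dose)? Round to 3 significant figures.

Fraction remaining after one interval: e^(−kτ) = e^(−0.06030 × 27.0) = 0.1963
R = 1 / (1 − 0.1963) = 1.244
Css,max = 52.7 × 1.244 = 65.57 mg/L
Css,min = Css,max × e^(−kτ) = 65.57 × 0.1963 ≈ 12.9 mg/L

12.9 mg/L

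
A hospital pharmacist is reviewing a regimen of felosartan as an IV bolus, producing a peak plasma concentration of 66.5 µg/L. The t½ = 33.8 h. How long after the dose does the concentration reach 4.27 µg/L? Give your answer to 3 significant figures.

k = ln 2 / 33.8 = 0.02051 h⁻¹
C(t) = C₀ e^(−kt)  ⇒  t = ln(C₀/C) / k
t = ln(66.5/4.27) / 0.02051 = 2.746 / 0.02051 ≈ 134 hours

134 hours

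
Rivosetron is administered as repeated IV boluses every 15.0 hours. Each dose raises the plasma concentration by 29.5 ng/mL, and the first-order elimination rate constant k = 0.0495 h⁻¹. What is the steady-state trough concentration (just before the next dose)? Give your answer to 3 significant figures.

Fraction remaining after one interval: e^(−kτ) = e^(−0.04950 × 15.0) = 0.4759
R = 1 / (1 − 0.4759) = 1.908
Css,max = 29.5 × 1.908 = 56.29 ng/mL
Css,min = Css,max × e^(−kτ) = 56.29 × 0.4759 ≈ 26.8 ng/mL

26.8 ng/mL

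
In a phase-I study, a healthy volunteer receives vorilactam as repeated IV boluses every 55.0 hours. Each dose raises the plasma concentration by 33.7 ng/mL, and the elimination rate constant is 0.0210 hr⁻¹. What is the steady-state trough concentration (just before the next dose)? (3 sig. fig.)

15.5 ng/mL

Fraction remaining after one interval: e^(−kτ) = e^(−0.02100 × 55.0) = 0.3151
R = 1 / (1 − 0.3151) = 1.460
Css,max = 33.7 × 1.460 = 49.20 ng/mL
Css,min = Css,max × e^(−kτ) = 49.20 × 0.3151 ≈ 15.5 ng/mL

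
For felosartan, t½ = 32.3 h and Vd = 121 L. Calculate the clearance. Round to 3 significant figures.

2.60 L/h

k = ln 2 / t½ = ln 2 / 32.3 = 0.02146 h⁻¹
CL = k · V = 0.02146 × 121 ≈ 2.60 L/h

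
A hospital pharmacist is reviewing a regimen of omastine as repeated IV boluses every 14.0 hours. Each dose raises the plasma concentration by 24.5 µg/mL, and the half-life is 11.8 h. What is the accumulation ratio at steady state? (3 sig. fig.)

k = ln 2 / 11.8 = 0.05874 h⁻¹
Fraction remaining after one interval: e^(−kτ) = e^(−0.05874 × 14.0) = 0.4394
R = 1 / (1 − 0.4394) = 1 / 0.5606 ≈ 1.78

1.78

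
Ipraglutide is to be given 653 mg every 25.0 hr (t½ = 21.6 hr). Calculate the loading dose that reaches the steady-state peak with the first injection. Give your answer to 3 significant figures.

k = ln 2 / 21.6 = 0.03209 hr⁻¹
Accumulation ratio R = 1 / (1 − e^(−kτ)) = 1 / (1 − e^(−0.03209×25.0)) = 1 / (1 − 0.4483) = 1.813
Loading dose = maintenance dose × R = 653 × 1.813 ≈ 1180 mg

1180 mg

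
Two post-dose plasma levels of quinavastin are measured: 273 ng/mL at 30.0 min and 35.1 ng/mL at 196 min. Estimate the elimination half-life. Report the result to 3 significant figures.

k = ln(C₁/C₂) / (t₂ − t₁) = ln(273/35.1) / (196 − 30.0)
  = 2.051 / 166.0 = 0.01236 min⁻¹
t½ = ln 2 / k = ln 2 / 0.01236 ≈ 56.1 minutes

56.1 minutes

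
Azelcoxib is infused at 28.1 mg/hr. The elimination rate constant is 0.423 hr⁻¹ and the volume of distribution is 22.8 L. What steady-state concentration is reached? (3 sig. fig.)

2.91 mg/L

CL = k · V = 0.423 × 22.8 = 9.644 L/hr
Css = rate / CL = 28.1 / 9.644 ≈ 2.91 mg/L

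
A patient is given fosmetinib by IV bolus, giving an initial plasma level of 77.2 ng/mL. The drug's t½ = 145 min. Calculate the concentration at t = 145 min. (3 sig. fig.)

38.6 ng/mL

k = ln 2 / 145 = 0.004780 min⁻¹
145 min is 1.000 half-lives, so C = 77.2 × (1/2)^1.000 = 77.2 × 0.5000 ≈ 38.6 ng/mL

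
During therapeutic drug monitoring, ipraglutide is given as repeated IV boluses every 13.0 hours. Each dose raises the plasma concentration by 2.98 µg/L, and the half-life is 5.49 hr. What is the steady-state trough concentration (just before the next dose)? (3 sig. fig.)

k = ln 2 / 5.49 = 0.1263 hr⁻¹
Fraction remaining after one interval: e^(−kτ) = e^(−0.1263 × 13.0) = 0.1937
R = 1 / (1 − 0.1937) = 1.240
Css,max = 2.98 × 1.240 = 3.696 µg/L
Css,min = Css,max × e^(−kτ) = 3.696 × 0.1937 ≈ 0.716 µg/L

0.716 µg/L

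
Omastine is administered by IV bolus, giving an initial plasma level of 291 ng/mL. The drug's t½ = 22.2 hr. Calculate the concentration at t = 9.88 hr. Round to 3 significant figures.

214 ng/mL

k = ln 2 / 22.2 = 0.03122 hr⁻¹
C(t) = C₀ e^(−kt) = 291 × e^(−0.03122 × 9.88) = 291 × e^(−0.3085) = 291 × 0.7346 ≈ 214 ng/mL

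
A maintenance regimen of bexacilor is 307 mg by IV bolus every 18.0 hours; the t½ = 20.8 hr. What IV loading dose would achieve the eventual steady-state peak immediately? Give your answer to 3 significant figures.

k = ln 2 / 20.8 = 0.03332 hr⁻¹
Accumulation ratio R = 1 / (1 − e^(−kτ)) = 1 / (1 − e^(−0.03332×18.0)) = 1 / (1 − 0.5489) = 2.217
Loading dose = maintenance dose × R = 307 × 2.217 ≈ 681 mg

681 mg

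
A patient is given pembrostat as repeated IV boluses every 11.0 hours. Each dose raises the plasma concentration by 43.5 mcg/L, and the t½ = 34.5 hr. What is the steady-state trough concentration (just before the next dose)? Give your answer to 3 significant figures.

k = ln 2 / 34.5 = 0.02009 hr⁻¹
Fraction remaining after one interval: e^(−kτ) = e^(−0.02009 × 11.0) = 0.8017
R = 1 / (1 − 0.8017) = 5.043
Css,max = 43.5 × 5.043 = 219.4 mcg/L
Css,min = Css,max × e^(−kτ) = 219.4 × 0.8017 ≈ 176 mcg/L

176 mcg/L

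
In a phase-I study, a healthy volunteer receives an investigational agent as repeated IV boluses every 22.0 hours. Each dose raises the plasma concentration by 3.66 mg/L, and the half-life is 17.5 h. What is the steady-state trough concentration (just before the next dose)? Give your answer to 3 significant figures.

2.63 mg/L

k = ln 2 / 17.5 = 0.03961 h⁻¹
Fraction remaining after one interval: e^(−kτ) = e^(−0.03961 × 22.0) = 0.4184
R = 1 / (1 − 0.4184) = 1.719
Css,max = 3.66 × 1.719 = 6.293 mg/L
Css,min = Css,max × e^(−kτ) = 6.293 × 0.4184 ≈ 2.63 mg/L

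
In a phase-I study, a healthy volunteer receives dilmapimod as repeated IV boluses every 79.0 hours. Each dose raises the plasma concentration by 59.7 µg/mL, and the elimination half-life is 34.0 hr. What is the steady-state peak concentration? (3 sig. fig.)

74.6 µg/mL

k = ln 2 / 34.0 = 0.02039 hr⁻¹
Fraction remaining after one interval: e^(−kτ) = e^(−0.02039 × 79.0) = 0.1998
R = 1 / (1 − 0.1998) = 1.250
Css,max = 59.7 × 1.250 ≈ 74.6 µg/mL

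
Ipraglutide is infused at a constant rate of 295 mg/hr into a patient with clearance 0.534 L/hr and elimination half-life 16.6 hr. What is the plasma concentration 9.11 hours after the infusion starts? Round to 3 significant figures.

175 mg/L

Css = rate / CL = 295 / 0.534 = 552.4 mg/L
k = ln 2 / 16.6 = 0.04176 hr⁻¹
C(t) = Css (1 − e^(−kt)) = 552.4 × (1 − e^(−0.3804)) = 552.4 × 0.3164 ≈ 175 mg/L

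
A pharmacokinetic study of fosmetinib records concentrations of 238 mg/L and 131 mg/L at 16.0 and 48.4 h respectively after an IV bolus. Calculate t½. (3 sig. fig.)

k = ln(C₁/C₂) / (t₂ − t₁) = ln(238/131) / (48.4 − 16.0)
  = 0.5971 / 32.40 = 0.01843 h⁻¹
t½ = ln 2 / k = ln 2 / 0.01843 ≈ 37.6 hours

37.6 hours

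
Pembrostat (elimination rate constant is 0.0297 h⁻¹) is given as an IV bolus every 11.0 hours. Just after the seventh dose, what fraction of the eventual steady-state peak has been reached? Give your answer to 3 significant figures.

0.898

f_n = 1 − e^(−nkτ) = 1 − e^(−7 × 0.02970 × 11.0) = 1 − e^(−2.287) = 1 − 0.1016 ≈ 0.898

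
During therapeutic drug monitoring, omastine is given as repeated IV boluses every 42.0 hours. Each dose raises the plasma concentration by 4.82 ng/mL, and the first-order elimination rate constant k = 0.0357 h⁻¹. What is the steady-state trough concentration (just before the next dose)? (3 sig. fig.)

Fraction remaining after one interval: e^(−kτ) = e^(−0.03570 × 42.0) = 0.2233
R = 1 / (1 − 0.2233) = 1.287
Css,max = 4.82 × 1.287 = 6.205 ng/mL
Css,min = Css,max × e^(−kτ) = 6.205 × 0.2233 ≈ 1.39 ng/mL

1.39 ng/mL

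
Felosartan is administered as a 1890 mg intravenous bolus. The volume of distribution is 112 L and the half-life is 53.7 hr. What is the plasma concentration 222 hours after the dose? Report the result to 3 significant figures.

C₀ = dose / V = 1890 / 112 = 16.88 µg/mL
k = ln 2 / 53.7 = 0.01291 hr⁻¹
C(t) = C₀ e^(−kt) = 16.88 × e^(−0.01291 × 222) = 16.88 × e^(−2.866) = 16.88 × 0.05695 ≈ 0.961 µg/mL

0.961 µg/mL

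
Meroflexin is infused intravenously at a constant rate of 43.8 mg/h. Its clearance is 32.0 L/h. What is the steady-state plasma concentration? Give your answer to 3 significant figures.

1.37 mg/L

Css = infusion rate / CL = 43.8 / 32.0 ≈ 1.37 mg/L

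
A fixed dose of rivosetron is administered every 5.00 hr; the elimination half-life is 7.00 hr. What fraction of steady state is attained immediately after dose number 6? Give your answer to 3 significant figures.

0.949

k = ln 2 / 7.00 = 0.09902 hr⁻¹
f_n = 1 − e^(−nkτ) = 1 − e^(−6 × 0.09902 × 5.00) = 1 − e^(−2.971) = 1 − 0.05127 ≈ 0.949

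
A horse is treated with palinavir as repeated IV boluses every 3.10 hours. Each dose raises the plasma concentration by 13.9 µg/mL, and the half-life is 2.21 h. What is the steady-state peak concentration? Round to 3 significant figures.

k = ln 2 / 2.21 = 0.3136 h⁻¹
Fraction remaining after one interval: e^(−kτ) = e^(−0.3136 × 3.10) = 0.3782
R = 1 / (1 − 0.3782) = 1.608
Css,max = 13.9 × 1.608 ≈ 22.4 µg/mL

22.4 µg/mL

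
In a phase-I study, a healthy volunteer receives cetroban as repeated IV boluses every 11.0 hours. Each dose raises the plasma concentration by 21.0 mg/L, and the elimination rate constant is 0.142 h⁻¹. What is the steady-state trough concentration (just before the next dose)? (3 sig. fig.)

5.57 mg/L

Fraction remaining after one interval: e^(−kτ) = e^(−0.1420 × 11.0) = 0.2097
R = 1 / (1 − 0.2097) = 1.265
Css,max = 21.0 × 1.265 = 26.57 mg/L
Css,min = Css,max × e^(−kτ) = 26.57 × 0.2097 ≈ 5.57 mg/L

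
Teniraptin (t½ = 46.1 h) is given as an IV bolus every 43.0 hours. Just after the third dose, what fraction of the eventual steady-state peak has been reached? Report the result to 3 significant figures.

0.856

k = ln 2 / 46.1 = 0.01504 h⁻¹
f_n = 1 − e^(−nkτ) = 1 − e^(−3 × 0.01504 × 43.0) = 1 − e^(−1.940) = 1 − 0.1438 ≈ 0.856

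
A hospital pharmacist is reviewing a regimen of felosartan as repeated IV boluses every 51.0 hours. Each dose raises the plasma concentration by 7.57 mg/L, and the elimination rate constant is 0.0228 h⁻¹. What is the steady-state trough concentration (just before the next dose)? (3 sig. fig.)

Fraction remaining after one interval: e^(−kτ) = e^(−0.02280 × 51.0) = 0.3126
R = 1 / (1 − 0.3126) = 1.455
Css,max = 7.57 × 1.455 = 11.01 mg/L
Css,min = Css,max × e^(−kτ) = 11.01 × 0.3126 ≈ 3.44 mg/L

3.44 mg/L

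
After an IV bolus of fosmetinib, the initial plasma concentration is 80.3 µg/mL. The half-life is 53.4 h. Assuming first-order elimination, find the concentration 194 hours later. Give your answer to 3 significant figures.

6.47 µg/mL

k = ln 2 / 53.4 = 0.01298 h⁻¹
C(t) = C₀ e^(−kt) = 80.3 × e^(−0.01298 × 194) = 80.3 × e^(−2.518) = 80.3 × 0.08061 ≈ 6.47 µg/mL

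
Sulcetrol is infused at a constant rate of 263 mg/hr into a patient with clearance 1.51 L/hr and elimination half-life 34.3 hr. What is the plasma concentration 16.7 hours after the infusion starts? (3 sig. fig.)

49.9 µg/mL

Css = rate / CL = 263 / 1.51 = 174.2 µg/mL
k = ln 2 / 34.3 = 0.02021 hr⁻¹
C(t) = Css (1 − e^(−kt)) = 174.2 × (1 − e^(−0.3375)) = 174.2 × 0.2864 ≈ 49.9 µg/mL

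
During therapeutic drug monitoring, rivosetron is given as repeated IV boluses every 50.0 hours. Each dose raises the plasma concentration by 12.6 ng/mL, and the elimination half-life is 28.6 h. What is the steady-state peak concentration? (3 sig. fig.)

17.9 ng/mL

k = ln 2 / 28.6 = 0.02424 h⁻¹
Fraction remaining after one interval: e^(−kτ) = e^(−0.02424 × 50.0) = 0.2977
R = 1 / (1 − 0.2977) = 1.424
Css,max = 12.6 × 1.424 ≈ 17.9 ng/mL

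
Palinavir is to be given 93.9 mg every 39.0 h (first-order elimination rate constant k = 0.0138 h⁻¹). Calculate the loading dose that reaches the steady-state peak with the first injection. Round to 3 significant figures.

Accumulation ratio R = 1 / (1 − e^(−kτ)) = 1 / (1 − e^(−0.01380×39.0)) = 1 / (1 − 0.5838) = 2.403
Loading dose = maintenance dose × R = 93.9 × 2.403 ≈ 226 mg

226 mg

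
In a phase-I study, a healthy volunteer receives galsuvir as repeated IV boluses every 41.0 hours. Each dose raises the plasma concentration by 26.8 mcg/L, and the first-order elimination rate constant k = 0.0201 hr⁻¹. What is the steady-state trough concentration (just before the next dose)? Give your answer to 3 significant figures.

20.9 mcg/L

Fraction remaining after one interval: e^(−kτ) = e^(−0.02010 × 41.0) = 0.4386
R = 1 / (1 − 0.4386) = 1.781
Css,max = 26.8 × 1.781 = 47.74 mcg/L
Css,min = Css,max × e^(−kτ) = 47.74 × 0.4386 ≈ 20.9 mcg/L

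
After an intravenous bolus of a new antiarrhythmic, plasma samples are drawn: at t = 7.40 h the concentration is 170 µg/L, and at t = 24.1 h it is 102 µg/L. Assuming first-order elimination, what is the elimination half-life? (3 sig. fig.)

k = ln(C₁/C₂) / (t₂ − t₁) = ln(170/102) / (24.1 − 7.40)
  = 0.5108 / 16.70 = 0.03059 h⁻¹
t½ = ln 2 / k = ln 2 / 0.03059 ≈ 22.7 hours

22.7 hours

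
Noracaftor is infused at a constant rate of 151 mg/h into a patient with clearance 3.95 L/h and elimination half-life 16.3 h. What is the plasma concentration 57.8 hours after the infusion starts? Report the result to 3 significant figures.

35.0 µg/mL

Css = rate / CL = 151 / 3.95 = 38.23 µg/mL
k = ln 2 / 16.3 = 0.04252 h⁻¹
C(t) = Css (1 − e^(−kt)) = 38.23 × (1 − e^(−2.458)) = 38.23 × 0.9144 ≈ 35.0 µg/mL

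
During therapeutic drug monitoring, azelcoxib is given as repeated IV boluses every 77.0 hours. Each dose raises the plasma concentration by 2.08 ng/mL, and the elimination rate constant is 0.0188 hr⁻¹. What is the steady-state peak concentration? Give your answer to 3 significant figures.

Fraction remaining after one interval: e^(−kτ) = e^(−0.01880 × 77.0) = 0.2351
R = 1 / (1 − 0.2351) = 1.307
Css,max = 2.08 × 1.307 ≈ 2.72 ng/mL

2.72 ng/mL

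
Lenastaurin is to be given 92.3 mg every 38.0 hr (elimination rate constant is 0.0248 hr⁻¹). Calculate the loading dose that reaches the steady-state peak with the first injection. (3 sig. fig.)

151 mg

Accumulation ratio R = 1 / (1 − e^(−kτ)) = 1 / (1 − e^(−0.02480×38.0)) = 1 / (1 − 0.3897) = 1.639
Loading dose = maintenance dose × R = 92.3 × 1.639 ≈ 151 mg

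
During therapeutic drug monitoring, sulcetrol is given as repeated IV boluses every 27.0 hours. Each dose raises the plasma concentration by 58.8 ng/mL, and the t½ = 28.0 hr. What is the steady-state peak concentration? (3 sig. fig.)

k = ln 2 / 28.0 = 0.02476 hr⁻¹
Fraction remaining after one interval: e^(−kτ) = e^(−0.02476 × 27.0) = 0.5125
R = 1 / (1 − 0.5125) = 2.051
Css,max = 58.8 × 2.051 ≈ 121 ng/mL

121 ng/mL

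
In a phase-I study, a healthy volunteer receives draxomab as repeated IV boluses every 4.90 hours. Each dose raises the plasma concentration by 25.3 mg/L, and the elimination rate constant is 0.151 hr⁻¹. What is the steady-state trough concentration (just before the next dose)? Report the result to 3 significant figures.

23.1 mg/L

Fraction remaining after one interval: e^(−kτ) = e^(−0.1510 × 4.90) = 0.4772
R = 1 / (1 − 0.4772) = 1.913
Css,max = 25.3 × 1.913 = 48.39 mg/L
Css,min = Css,max × e^(−kτ) = 48.39 × 0.4772 ≈ 23.1 mg/L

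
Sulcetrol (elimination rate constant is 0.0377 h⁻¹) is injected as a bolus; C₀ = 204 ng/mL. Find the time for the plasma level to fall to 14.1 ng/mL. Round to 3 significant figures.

C(t) = C₀ e^(−kt)  ⇒  t = ln(C₀/C) / k
t = ln(204/14.1) / 0.03770 = 2.672 / 0.03770 ≈ 70.9 hours

70.9 hours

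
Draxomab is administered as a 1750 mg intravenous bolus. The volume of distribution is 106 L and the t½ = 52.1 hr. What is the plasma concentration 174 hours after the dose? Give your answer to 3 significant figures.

1.63 mg/L

C₀ = dose / V = 1750 / 106 = 16.51 mg/L
k = ln 2 / 52.1 = 0.01330 hr⁻¹
C(t) = C₀ e^(−kt) = 16.51 × e^(−0.01330 × 174) = 16.51 × e^(−2.315) = 16.51 × 0.09877 ≈ 1.63 mg/L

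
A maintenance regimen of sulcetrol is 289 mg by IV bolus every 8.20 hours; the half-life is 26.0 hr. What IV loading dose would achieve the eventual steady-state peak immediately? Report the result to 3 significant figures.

1470 mg

k = ln 2 / 26.0 = 0.02666 hr⁻¹
Accumulation ratio R = 1 / (1 − e^(−kτ)) = 1 / (1 − e^(−0.02666×8.20)) = 1 / (1 − 0.8036) = 5.093
Loading dose = maintenance dose × R = 289 × 5.093 ≈ 1470 mg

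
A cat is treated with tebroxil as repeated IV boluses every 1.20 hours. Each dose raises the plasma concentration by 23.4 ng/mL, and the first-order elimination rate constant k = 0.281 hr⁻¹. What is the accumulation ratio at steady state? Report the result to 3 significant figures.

3.49

Fraction remaining after one interval: e^(−kτ) = e^(−0.2810 × 1.20) = 0.7138
R = 1 / (1 − 0.7138) = 1 / 0.2862 ≈ 3.49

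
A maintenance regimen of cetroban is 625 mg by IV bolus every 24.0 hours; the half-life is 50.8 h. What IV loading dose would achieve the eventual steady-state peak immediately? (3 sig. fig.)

k = ln 2 / 50.8 = 0.01364 h⁻¹
Accumulation ratio R = 1 / (1 − e^(−kτ)) = 1 / (1 − e^(−0.01364×24.0)) = 1 / (1 − 0.7207) = 3.581
Loading dose = maintenance dose × R = 625 × 3.581 ≈ 2240 mg

2240 mg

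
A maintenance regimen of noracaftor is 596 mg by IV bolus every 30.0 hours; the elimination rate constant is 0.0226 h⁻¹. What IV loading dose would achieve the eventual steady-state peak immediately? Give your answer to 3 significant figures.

1210 mg

Accumulation ratio R = 1 / (1 − e^(−kτ)) = 1 / (1 − e^(−0.02260×30.0)) = 1 / (1 − 0.5076) = 2.031
Loading dose = maintenance dose × R = 596 × 2.031 ≈ 1210 mg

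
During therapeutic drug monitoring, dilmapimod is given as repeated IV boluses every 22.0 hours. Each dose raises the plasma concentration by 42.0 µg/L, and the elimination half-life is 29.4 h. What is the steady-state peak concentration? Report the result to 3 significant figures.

k = ln 2 / 29.4 = 0.02358 h⁻¹
Fraction remaining after one interval: e^(−kτ) = e^(−0.02358 × 22.0) = 0.5953
R = 1 / (1 − 0.5953) = 2.471
Css,max = 42.0 × 2.471 ≈ 104 µg/L

104 µg/L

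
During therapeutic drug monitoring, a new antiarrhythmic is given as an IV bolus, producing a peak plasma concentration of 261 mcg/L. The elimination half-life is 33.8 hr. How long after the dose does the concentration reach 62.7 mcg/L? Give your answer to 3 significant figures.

k = ln 2 / 33.8 = 0.02051 hr⁻¹
C(t) = C₀ e^(−kt)  ⇒  t = ln(C₀/C) / k
t = ln(261/62.7) / 0.02051 = 1.426 / 0.02051 ≈ 69.5 hours

69.5 hours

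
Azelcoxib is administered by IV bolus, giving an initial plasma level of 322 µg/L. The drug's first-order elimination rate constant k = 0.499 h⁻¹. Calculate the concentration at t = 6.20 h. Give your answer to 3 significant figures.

C(t) = C₀ e^(−kt) = 322 × e^(−0.4990 × 6.20) = 322 × e^(−3.094) = 322 × 0.04533 ≈ 14.6 µg/L

14.6 µg/L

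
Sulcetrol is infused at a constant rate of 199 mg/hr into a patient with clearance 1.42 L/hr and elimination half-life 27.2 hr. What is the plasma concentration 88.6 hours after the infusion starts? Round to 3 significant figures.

Css = rate / CL = 199 / 1.42 = 140.1 mg/L
k = ln 2 / 27.2 = 0.02548 hr⁻¹
C(t) = Css (1 − e^(−kt)) = 140.1 × (1 − e^(−2.258)) = 140.1 × 0.8954 ≈ 125 mg/L

125 mg/L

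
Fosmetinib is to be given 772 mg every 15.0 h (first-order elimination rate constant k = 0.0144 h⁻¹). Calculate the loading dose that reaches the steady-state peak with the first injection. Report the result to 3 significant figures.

3970 mg

Accumulation ratio R = 1 / (1 − e^(−kτ)) = 1 / (1 − e^(−0.01440×15.0)) = 1 / (1 − 0.8057) = 5.148
Loading dose = maintenance dose × R = 772 × 5.148 ≈ 3970 mg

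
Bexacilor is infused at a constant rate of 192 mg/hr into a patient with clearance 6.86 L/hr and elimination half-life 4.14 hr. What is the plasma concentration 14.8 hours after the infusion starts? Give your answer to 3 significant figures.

25.6 µg/mL

Css = rate / CL = 192 / 6.86 = 27.99 µg/mL
k = ln 2 / 4.14 = 0.1674 hr⁻¹
C(t) = Css (1 − e^(−kt)) = 27.99 × (1 − e^(−2.478)) = 27.99 × 0.9161 ≈ 25.6 µg/mL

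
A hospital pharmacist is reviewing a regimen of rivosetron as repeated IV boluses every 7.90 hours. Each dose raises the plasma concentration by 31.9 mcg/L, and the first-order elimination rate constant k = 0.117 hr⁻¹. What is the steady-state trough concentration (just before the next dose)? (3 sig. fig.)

21.0 mcg/L

Fraction remaining after one interval: e^(−kτ) = e^(−0.1170 × 7.90) = 0.3968
R = 1 / (1 − 0.3968) = 1.658
Css,max = 31.9 × 1.658 = 52.89 mcg/L
Css,min = Css,max × e^(−kτ) = 52.89 × 0.3968 ≈ 21.0 mcg/L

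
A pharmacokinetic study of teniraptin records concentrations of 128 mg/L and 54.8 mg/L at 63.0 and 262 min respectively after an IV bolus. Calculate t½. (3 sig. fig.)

k = ln(C₁/C₂) / (t₂ − t₁) = ln(128/54.8) / (262 − 63.0)
  = 0.8483 / 199.0 = 0.004263 min⁻¹
t½ = ln 2 / k = ln 2 / 0.004263 ≈ 163 minutes

163 minutes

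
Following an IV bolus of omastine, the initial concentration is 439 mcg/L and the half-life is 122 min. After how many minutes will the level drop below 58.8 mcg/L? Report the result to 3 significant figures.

k = ln 2 / 122 = 0.005682 min⁻¹
C(t) = C₀ e^(−kt)  ⇒  t = ln(C₀/C) / k
t = ln(439/58.8) / 0.005682 = 2.010 / 0.005682 ≈ 354 minutes

354 minutes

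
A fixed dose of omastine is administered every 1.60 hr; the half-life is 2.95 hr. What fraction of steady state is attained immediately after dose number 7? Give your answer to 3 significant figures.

k = ln 2 / 2.95 = 0.2350 hr⁻¹
f_n = 1 − e^(−nkτ) = 1 − e^(−7 × 0.2350 × 1.60) = 1 − e^(−2.632) = 1 − 0.07196 ≈ 0.928

0.928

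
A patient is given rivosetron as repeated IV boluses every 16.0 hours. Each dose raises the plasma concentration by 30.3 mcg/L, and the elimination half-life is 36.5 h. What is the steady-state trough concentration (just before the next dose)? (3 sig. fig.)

85.3 mcg/L

k = ln 2 / 36.5 = 0.01899 h⁻¹
Fraction remaining after one interval: e^(−kτ) = e^(−0.01899 × 16.0) = 0.7380
R = 1 / (1 − 0.7380) = 3.816
Css,max = 30.3 × 3.816 = 115.6 mcg/L
Css,min = Css,max × e^(−kτ) = 115.6 × 0.7380 ≈ 85.3 mcg/L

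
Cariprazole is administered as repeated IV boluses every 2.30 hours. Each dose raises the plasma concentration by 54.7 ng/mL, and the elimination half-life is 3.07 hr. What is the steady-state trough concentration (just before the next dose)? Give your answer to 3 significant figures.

k = ln 2 / 3.07 = 0.2258 hr⁻¹
Fraction remaining after one interval: e^(−kτ) = e^(−0.2258 × 2.30) = 0.5949
R = 1 / (1 − 0.5949) = 2.469
Css,max = 54.7 × 2.469 = 135.0 ng/mL
Css,min = Css,max × e^(−kτ) = 135.0 × 0.5949 ≈ 80.3 ng/mL

80.3 ng/mL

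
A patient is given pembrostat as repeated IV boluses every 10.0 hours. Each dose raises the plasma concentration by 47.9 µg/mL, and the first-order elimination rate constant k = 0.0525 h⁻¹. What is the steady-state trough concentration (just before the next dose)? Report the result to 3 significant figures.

Fraction remaining after one interval: e^(−kτ) = e^(−0.05250 × 10.0) = 0.5916
R = 1 / (1 − 0.5916) = 2.448
Css,max = 47.9 × 2.448 = 117.3 µg/mL
Css,min = Css,max × e^(−kτ) = 117.3 × 0.5916 ≈ 69.4 µg/mL

69.4 µg/mL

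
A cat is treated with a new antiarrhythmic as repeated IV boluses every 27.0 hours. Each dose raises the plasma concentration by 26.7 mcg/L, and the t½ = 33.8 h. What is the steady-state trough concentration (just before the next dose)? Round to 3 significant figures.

36.1 mcg/L

k = ln 2 / 33.8 = 0.02051 h⁻¹
Fraction remaining after one interval: e^(−kτ) = e^(−0.02051 × 27.0) = 0.5748
R = 1 / (1 − 0.5748) = 2.352
Css,max = 26.7 × 2.352 = 62.80 mcg/L
Css,min = Css,max × e^(−kτ) = 62.80 × 0.5748 ≈ 36.1 mcg/L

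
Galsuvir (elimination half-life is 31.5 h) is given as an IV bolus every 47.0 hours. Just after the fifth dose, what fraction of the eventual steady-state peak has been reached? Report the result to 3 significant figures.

k = ln 2 / 31.5 = 0.02200 h⁻¹
f_n = 1 − e^(−nkτ) = 1 − e^(−5 × 0.02200 × 47.0) = 1 − e^(−5.171) = 1 − 0.005678 ≈ 0.994

0.994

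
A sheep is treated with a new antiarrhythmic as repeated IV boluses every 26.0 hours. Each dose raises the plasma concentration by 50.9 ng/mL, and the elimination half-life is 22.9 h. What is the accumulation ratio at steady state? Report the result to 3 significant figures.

1.84

k = ln 2 / 22.9 = 0.03027 h⁻¹
Fraction remaining after one interval: e^(−kτ) = e^(−0.03027 × 26.0) = 0.4552
R = 1 / (1 − 0.4552) = 1 / 0.5448 ≈ 1.84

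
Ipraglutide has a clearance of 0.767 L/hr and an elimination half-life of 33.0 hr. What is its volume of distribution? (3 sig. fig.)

36.5 L

k = ln 2 / t½ = ln 2 / 33.0 = 0.02100 hr⁻¹
V = CL / k = 0.767 / 0.02100 ≈ 36.5 L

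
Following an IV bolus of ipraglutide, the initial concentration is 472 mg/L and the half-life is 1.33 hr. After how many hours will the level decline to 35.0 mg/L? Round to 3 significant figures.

4.99 hours

k = ln 2 / 1.33 = 0.5212 hr⁻¹
C(t) = C₀ e^(−kt)  ⇒  t = ln(C₀/C) / k
t = ln(472/35.0) / 0.5212 = 2.602 / 0.5212 ≈ 4.99 hours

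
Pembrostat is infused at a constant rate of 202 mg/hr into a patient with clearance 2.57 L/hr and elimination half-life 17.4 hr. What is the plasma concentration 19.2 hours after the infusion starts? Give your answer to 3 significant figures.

42.0 mg/L

Css = rate / CL = 202 / 2.57 = 78.60 mg/L
k = ln 2 / 17.4 = 0.03984 hr⁻¹
C(t) = Css (1 − e^(−kt)) = 78.60 × (1 − e^(−0.7649)) = 78.60 × 0.5346 ≈ 42.0 mg/L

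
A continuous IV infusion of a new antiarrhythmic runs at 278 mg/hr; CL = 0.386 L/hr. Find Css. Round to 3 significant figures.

Css = infusion rate / CL = 278 / 0.386 ≈ 720 mg/L

720 mg/L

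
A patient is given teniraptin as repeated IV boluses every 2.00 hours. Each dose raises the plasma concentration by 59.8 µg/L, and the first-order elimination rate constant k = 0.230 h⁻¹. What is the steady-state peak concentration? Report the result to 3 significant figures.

162 µg/L

Fraction remaining after one interval: e^(−kτ) = e^(−0.2300 × 2.00) = 0.6313
R = 1 / (1 − 0.6313) = 2.712
Css,max = 59.8 × 2.712 ≈ 162 µg/L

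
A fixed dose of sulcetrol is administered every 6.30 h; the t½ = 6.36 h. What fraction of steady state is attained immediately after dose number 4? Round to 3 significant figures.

k = ln 2 / 6.36 = 0.1090 h⁻¹
f_n = 1 − e^(−nkτ) = 1 − e^(−4 × 0.1090 × 6.30) = 1 − e^(−2.746) = 1 − 0.06416 ≈ 0.936

0.936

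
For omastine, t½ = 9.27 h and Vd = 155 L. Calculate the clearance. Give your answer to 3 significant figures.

11.6 L/h

k = ln 2 / t½ = ln 2 / 9.27 = 0.07477 h⁻¹
CL = k · V = 0.07477 × 155 ≈ 11.6 L/h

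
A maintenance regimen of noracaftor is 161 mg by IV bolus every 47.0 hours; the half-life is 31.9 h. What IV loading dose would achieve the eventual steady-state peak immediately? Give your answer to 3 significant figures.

252 mg

k = ln 2 / 31.9 = 0.02173 h⁻¹
Accumulation ratio R = 1 / (1 − e^(−kτ)) = 1 / (1 − e^(−0.02173×47.0)) = 1 / (1 − 0.3601) = 1.563
Loading dose = maintenance dose × R = 161 × 1.563 ≈ 252 mg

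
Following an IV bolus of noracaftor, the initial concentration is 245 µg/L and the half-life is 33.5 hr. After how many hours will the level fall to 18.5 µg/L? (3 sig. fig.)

k = ln 2 / 33.5 = 0.02069 hr⁻¹
C(t) = C₀ e^(−kt)  ⇒  t = ln(C₀/C) / k
t = ln(245/18.5) / 0.02069 = 2.583 / 0.02069 ≈ 125 hours

125 hours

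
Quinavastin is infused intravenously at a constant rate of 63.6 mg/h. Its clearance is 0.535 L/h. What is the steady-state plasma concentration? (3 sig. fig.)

119 mg/L

Css = infusion rate / CL = 63.6 / 0.535 ≈ 119 mg/L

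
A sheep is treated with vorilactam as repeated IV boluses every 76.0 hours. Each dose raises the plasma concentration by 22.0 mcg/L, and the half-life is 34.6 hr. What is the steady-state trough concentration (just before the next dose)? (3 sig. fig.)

6.14 mcg/L

k = ln 2 / 34.6 = 0.02003 hr⁻¹
Fraction remaining after one interval: e^(−kτ) = e^(−0.02003 × 76.0) = 0.2182
R = 1 / (1 − 0.2182) = 1.279
Css,max = 22.0 × 1.279 = 28.14 mcg/L
Css,min = Css,max × e^(−kτ) = 28.14 × 0.2182 ≈ 6.14 mcg/L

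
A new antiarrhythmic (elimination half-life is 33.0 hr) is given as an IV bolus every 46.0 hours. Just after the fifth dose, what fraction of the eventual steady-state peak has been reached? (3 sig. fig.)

k = ln 2 / 33.0 = 0.02100 hr⁻¹
f_n = 1 − e^(−nkτ) = 1 − e^(−5 × 0.02100 × 46.0) = 1 − e^(−4.831) = 1 − 0.007978 ≈ 0.992

0.992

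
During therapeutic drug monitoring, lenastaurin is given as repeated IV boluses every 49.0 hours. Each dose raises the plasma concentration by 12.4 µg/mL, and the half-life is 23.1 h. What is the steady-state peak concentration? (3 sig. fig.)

k = ln 2 / 23.1 = 0.03001 h⁻¹
Fraction remaining after one interval: e^(−kτ) = e^(−0.03001 × 49.0) = 0.2299
R = 1 / (1 − 0.2299) = 1.298
Css,max = 12.4 × 1.298 ≈ 16.1 µg/mL

16.1 µg/mL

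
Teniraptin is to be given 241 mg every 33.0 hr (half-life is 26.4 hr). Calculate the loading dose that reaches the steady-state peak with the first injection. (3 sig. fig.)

k = ln 2 / 26.4 = 0.02626 hr⁻¹
Accumulation ratio R = 1 / (1 − e^(−kτ)) = 1 / (1 − e^(−0.02626×33.0)) = 1 / (1 − 0.4204) = 1.725
Loading dose = maintenance dose × R = 241 × 1.725 ≈ 416 mg

416 mg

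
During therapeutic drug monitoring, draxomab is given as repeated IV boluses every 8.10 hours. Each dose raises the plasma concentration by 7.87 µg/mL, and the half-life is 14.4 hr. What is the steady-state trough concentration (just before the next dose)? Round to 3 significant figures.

16.5 µg/mL

k = ln 2 / 14.4 = 0.04814 hr⁻¹
Fraction remaining after one interval: e^(−kτ) = e^(−0.04814 × 8.10) = 0.6771
R = 1 / (1 − 0.6771) = 3.097
Css,max = 7.87 × 3.097 = 24.37 µg/mL
Css,min = Css,max × e^(−kτ) = 24.37 × 0.6771 ≈ 16.5 µg/mL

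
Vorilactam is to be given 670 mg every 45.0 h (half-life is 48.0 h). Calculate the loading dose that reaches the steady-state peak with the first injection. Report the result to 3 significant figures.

1400 mg

k = ln 2 / 48.0 = 0.01444 h⁻¹
Accumulation ratio R = 1 / (1 − e^(−kτ)) = 1 / (1 − e^(−0.01444×45.0)) = 1 / (1 − 0.5221) = 2.093
Loading dose = maintenance dose × R = 670 × 2.093 ≈ 1400 mg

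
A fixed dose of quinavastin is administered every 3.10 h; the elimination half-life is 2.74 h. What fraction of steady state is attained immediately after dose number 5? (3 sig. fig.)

0.980

k = ln 2 / 2.74 = 0.2530 h⁻¹
f_n = 1 − e^(−nkτ) = 1 − e^(−5 × 0.2530 × 3.10) = 1 − e^(−3.921) = 1 − 0.01982 ≈ 0.980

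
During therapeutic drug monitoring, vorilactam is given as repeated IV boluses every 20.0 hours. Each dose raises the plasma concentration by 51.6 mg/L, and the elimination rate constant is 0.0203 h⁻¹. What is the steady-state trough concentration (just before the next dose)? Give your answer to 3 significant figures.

Fraction remaining after one interval: e^(−kτ) = e^(−0.02030 × 20.0) = 0.6663
R = 1 / (1 − 0.6663) = 2.997
Css,max = 51.6 × 2.997 = 154.6 mg/L
Css,min = Css,max × e^(−kτ) = 154.6 × 0.6663 ≈ 103 mg/L

103 mg/L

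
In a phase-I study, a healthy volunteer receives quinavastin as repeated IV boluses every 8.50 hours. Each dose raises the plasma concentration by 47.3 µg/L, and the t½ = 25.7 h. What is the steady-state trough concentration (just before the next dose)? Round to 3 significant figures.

k = ln 2 / 25.7 = 0.02697 h⁻¹
Fraction remaining after one interval: e^(−kτ) = e^(−0.02697 × 8.50) = 0.7951
R = 1 / (1 − 0.7951) = 4.881
Css,max = 47.3 × 4.881 = 230.9 µg/L
Css,min = Css,max × e^(−kτ) = 230.9 × 0.7951 ≈ 184 µg/L

184 µg/L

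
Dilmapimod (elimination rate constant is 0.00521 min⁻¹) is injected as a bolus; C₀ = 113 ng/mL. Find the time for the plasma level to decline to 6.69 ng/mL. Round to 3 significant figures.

C(t) = C₀ e^(−kt)  ⇒  t = ln(C₀/C) / k
t = ln(113/6.69) / 0.005210 = 2.827 / 0.005210 ≈ 543 minutes

543 minutes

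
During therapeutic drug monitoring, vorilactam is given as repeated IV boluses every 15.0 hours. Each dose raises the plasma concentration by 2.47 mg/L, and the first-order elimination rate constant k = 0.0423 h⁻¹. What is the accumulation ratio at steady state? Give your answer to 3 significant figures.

Fraction remaining after one interval: e^(−kτ) = e^(−0.04230 × 15.0) = 0.5302
R = 1 / (1 − 0.5302) = 1 / 0.4698 ≈ 2.13

2.13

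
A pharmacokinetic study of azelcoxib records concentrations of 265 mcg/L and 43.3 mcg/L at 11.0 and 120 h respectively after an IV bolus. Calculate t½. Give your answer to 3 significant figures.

41.7 hours

k = ln(C₁/C₂) / (t₂ − t₁) = ln(265/43.3) / (120 − 11.0)
  = 1.812 / 109.0 = 0.01662 h⁻¹
t½ = ln 2 / k = ln 2 / 0.01662 ≈ 41.7 hours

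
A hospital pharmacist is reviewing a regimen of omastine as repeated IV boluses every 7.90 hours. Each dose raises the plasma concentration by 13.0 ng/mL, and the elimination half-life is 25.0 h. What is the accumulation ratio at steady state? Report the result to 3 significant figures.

k = ln 2 / 25.0 = 0.02773 h⁻¹
Fraction remaining after one interval: e^(−kτ) = e^(−0.02773 × 7.90) = 0.8033
R = 1 / (1 − 0.8033) = 1 / 0.1967 ≈ 5.08

5.08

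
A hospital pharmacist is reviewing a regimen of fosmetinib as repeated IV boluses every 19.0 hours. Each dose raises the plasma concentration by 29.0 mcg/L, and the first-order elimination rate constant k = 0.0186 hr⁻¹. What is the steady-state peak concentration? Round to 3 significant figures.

97.4 mcg/L

Fraction remaining after one interval: e^(−kτ) = e^(−0.01860 × 19.0) = 0.7023
R = 1 / (1 − 0.7023) = 3.359
Css,max = 29.0 × 3.359 ≈ 97.4 mcg/L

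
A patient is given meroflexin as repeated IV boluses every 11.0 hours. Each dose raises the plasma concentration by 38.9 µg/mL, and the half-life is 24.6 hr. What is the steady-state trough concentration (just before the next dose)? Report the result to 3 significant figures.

k = ln 2 / 24.6 = 0.02818 hr⁻¹
Fraction remaining after one interval: e^(−kτ) = e^(−0.02818 × 11.0) = 0.7335
R = 1 / (1 − 0.7335) = 3.752
Css,max = 38.9 × 3.752 = 146.0 µg/mL
Css,min = Css,max × e^(−kτ) = 146.0 × 0.7335 ≈ 107 µg/mL

107 µg/mL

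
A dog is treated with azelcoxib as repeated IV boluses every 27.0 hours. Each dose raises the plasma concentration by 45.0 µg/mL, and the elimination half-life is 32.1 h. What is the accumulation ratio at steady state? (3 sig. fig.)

k = ln 2 / 32.1 = 0.02159 h⁻¹
Fraction remaining after one interval: e^(−kτ) = e^(−0.02159 × 27.0) = 0.5582
R = 1 / (1 − 0.5582) = 1 / 0.4418 ≈ 2.26

2.26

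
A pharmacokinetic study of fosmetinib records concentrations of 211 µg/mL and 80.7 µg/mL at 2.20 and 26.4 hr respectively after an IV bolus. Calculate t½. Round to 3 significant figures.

k = ln(C₁/C₂) / (t₂ − t₁) = ln(211/80.7) / (26.4 − 2.20)
  = 0.9611 / 24.20 = 0.03972 hr⁻¹
t½ = ln 2 / k = ln 2 / 0.03972 ≈ 17.5 hours

17.5 hours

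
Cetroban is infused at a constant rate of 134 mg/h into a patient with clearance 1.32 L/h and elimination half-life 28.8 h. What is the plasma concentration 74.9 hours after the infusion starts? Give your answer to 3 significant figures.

84.8 µg/mL

Css = rate / CL = 134 / 1.32 = 101.5 µg/mL
k = ln 2 / 28.8 = 0.02407 h⁻¹
C(t) = Css (1 − e^(−kt)) = 101.5 × (1 − e^(−1.803)) = 101.5 × 0.8351 ≈ 84.8 µg/mL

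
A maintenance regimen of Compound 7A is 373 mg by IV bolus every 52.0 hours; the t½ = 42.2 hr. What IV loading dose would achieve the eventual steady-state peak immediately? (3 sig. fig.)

649 mg

k = ln 2 / 42.2 = 0.01643 hr⁻¹
Accumulation ratio R = 1 / (1 − e^(−kτ)) = 1 / (1 − e^(−0.01643×52.0)) = 1 / (1 − 0.4257) = 1.741
Loading dose = maintenance dose × R = 373 × 1.741 ≈ 649 mg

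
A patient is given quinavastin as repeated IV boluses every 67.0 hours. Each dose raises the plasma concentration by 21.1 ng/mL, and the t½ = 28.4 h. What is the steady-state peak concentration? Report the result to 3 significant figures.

k = ln 2 / 28.4 = 0.02441 h⁻¹
Fraction remaining after one interval: e^(−kτ) = e^(−0.02441 × 67.0) = 0.1949
R = 1 / (1 − 0.1949) = 1.242
Css,max = 21.1 × 1.242 ≈ 26.2 ng/mL

26.2 ng/mL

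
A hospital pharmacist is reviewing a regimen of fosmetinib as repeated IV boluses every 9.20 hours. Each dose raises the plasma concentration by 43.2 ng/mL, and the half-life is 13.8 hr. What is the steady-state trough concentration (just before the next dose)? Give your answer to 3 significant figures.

k = ln 2 / 13.8 = 0.05023 hr⁻¹
Fraction remaining after one interval: e^(−kτ) = e^(−0.05023 × 9.20) = 0.6300
R = 1 / (1 − 0.6300) = 2.702
Css,max = 43.2 × 2.702 = 116.7 ng/mL
Css,min = Css,max × e^(−kτ) = 116.7 × 0.6300 ≈ 73.5 ng/mL

73.5 ng/mL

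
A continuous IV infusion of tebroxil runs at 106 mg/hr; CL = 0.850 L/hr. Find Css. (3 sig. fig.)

Css = infusion rate / CL = 106 / 0.850 ≈ 125 mg/L

125 mg/L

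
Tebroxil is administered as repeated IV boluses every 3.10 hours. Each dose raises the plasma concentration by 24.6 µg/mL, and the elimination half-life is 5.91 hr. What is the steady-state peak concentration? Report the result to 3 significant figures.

80.7 µg/mL

k = ln 2 / 5.91 = 0.1173 hr⁻¹
Fraction remaining after one interval: e^(−kτ) = e^(−0.1173 × 3.10) = 0.6952
R = 1 / (1 − 0.6952) = 3.281
Css,max = 24.6 × 3.281 ≈ 80.7 µg/mL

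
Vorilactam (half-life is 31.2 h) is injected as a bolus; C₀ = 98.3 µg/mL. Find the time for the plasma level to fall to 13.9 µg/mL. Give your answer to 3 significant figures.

k = ln 2 / 31.2 = 0.02222 h⁻¹
C(t) = C₀ e^(−kt)  ⇒  t = ln(C₀/C) / k
t = ln(98.3/13.9) / 0.02222 = 1.956 / 0.02222 ≈ 88.0 hours

88.0 hours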